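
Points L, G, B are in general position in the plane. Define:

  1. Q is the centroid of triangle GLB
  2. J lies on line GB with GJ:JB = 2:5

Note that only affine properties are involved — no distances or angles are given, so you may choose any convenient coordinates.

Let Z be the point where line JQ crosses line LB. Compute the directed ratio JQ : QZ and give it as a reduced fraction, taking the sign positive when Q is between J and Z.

JQ:QZ = 8/7

Work in coordinates with L = (0, 0), G = (1, 0), B = (0, 1).
1. Q is the centroid of triangle GLB ⇒ Q = (1/3, 1/3)
2. J lies on line GB with GJ:JB = 2:5 ⇒ J = (5/7, 2/7)
line JQ meets LB at Z = (0, 3/8)
Q = J + t·(Z−J) with t = 8/15, so JQ:QZ = 8/15:7/15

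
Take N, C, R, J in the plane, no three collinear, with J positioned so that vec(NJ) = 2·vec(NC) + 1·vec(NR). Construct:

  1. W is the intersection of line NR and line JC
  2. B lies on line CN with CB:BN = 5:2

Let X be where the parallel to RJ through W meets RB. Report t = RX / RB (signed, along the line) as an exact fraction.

t = 2

Work in coordinates with N = (0, 0), C = (1, 0), R = (0, 1), J = (2, 1).
1. W is the intersection of line NR and line JC ⇒ W = (0, -1)
2. B lies on line CN with CB:BN = 5:2 ⇒ B = (2/7, 0)
through W parallel to RJ: direction (2, 0); meets RB at X = (4/7, -1)
X = R + t·(B−R) with t = 2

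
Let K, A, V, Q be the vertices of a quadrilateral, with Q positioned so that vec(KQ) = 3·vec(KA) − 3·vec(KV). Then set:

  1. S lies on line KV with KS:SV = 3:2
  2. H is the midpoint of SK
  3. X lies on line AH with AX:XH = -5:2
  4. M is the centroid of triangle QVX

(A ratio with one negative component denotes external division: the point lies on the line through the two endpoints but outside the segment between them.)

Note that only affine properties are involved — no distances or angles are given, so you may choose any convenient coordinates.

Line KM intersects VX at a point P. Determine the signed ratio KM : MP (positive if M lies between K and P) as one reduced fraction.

KM:MP = -13/25

Choose coordinates K = (0, 0), A = (1, 0), V = (0, 1), Q = (3, -3).
1. S lies on line KV with KS:SV = 3:2 ⇒ S = (0, 3/5)
2. H is the midpoint of SK ⇒ H = (0, 3/10)
3. X lies on line AH with AX:XH = -5:2 ⇒ X = (-2/3, 1/2)
4. M is the centroid of triangle QVX ⇒ M = (7/9, -1/2)
line KM meets VX at P = (-28/39, 6/13)
M = K + t·(P−K) with t = -13/12, so KM:MP = -13/12:25/12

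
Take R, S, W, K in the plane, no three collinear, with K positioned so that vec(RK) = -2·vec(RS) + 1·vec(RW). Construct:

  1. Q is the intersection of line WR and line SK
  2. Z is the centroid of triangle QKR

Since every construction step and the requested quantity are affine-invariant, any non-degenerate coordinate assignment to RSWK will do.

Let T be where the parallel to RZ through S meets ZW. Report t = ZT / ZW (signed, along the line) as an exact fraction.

t = 2/3

Choose coordinates R = (0, 0), S = (1, 0), W = (0, 1), K = (-2, 1).
1. Q is the intersection of line WR and line SK ⇒ Q = (0, 1/3)
2. Z is the centroid of triangle QKR ⇒ Z = (-2/3, 4/9)
through S parallel to RZ: direction (-2/3, 4/9); meets ZW at T = (-2/9, 22/27)
T = Z + t·(W−Z) with t = 2/3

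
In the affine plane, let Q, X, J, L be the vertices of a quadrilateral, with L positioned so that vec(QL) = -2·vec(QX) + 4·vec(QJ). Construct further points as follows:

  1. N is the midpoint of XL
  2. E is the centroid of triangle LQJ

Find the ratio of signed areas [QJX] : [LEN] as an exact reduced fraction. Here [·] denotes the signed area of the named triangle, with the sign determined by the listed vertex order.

[QJX]:[LEN] = -6/5

Work in coordinates with Q = (0, 0), X = (1, 0), J = (0, 1), L = (-2, 4).
1. N is the midpoint of XL ⇒ N = (-1/2, 2)
2. E is the centroid of triangle LQJ ⇒ E = (-2/3, 5/3)
2·[QJX] = -1, 2·[LEN] = 5/6
[QJX]:[LEN] = -1:5/6 = -6/5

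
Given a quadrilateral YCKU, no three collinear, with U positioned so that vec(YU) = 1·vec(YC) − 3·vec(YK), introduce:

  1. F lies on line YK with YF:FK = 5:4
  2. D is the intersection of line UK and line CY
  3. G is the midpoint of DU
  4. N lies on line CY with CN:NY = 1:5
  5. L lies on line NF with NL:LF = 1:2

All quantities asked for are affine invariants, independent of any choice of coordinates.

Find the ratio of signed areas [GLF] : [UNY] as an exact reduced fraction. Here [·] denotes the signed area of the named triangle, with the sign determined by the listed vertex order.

Set Y = (0, 0), C = (1, 0), K = (0, 1), U = (1, -3); any affine frame gives the same invariant.
1. F lies on line YK with YF:FK = 5:4 ⇒ F = (0, 5/9)
2. D is the intersection of line UK and line CY ⇒ D = (1/4, 0)
3. G is the midpoint of DU ⇒ G = (5/8, -3/2)
4. N lies on line CY with CN:NY = 1:5 ⇒ N = (5/6, 0)
5. L lies on line NF with NL:LF = 1:2 ⇒ L = (5/9, 5/27)
2·[GLF] = 295/324, 2·[UNY] = 5/2
[GLF]:[UNY] = 295/324:5/2 = 59/162

[GLF]:[UNY] = 59/162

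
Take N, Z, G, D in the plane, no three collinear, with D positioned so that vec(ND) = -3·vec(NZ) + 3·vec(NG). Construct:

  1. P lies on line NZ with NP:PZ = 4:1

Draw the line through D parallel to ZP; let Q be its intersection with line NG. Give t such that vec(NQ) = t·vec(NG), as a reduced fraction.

Choose coordinates N = (0, 0), Z = (1, 0), G = (0, 1), D = (-3, 3).
1. P lies on line NZ with NP:PZ = 4:1 ⇒ P = (4/5, 0)
through D parallel to ZP: direction (-1/5, 0); meets NG at Q = (0, 3)
Q = N + t·(G−N) with t = 3

t = 3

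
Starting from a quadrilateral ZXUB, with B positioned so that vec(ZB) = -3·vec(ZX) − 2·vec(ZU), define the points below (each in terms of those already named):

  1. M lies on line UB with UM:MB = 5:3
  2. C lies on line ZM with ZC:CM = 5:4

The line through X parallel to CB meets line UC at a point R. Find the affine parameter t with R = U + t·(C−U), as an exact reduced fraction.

t = 125/48

Set Z = (0, 0), X = (1, 0), U = (0, 1), B = (-3, -2); any affine frame gives the same invariant.
1. M lies on line UB with UM:MB = 5:3 ⇒ M = (-15/8, -7/8)
2. C lies on line ZM with ZC:CM = 5:4 ⇒ C = (-25/24, -35/72)
through X parallel to CB: direction (-47/24, -109/72); meets UC at R = (-3125/1152, -9919/3456)
R = U + t·(C−U) with t = 125/48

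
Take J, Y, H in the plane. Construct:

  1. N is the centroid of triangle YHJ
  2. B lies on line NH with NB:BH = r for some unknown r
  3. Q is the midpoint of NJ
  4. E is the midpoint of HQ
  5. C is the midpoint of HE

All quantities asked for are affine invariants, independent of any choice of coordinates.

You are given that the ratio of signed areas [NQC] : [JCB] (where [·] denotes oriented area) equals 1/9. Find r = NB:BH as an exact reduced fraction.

Assign J = (0, 0), Y = (1, 0), H = (0, 1) — the answer is frame-independent, so this choice is without loss of generality.
1. N is the centroid of triangle YHJ ⇒ N = (1/3, 1/3)
2. With NB:BH = r, write λ = r/(r+1) so B = N + λ·(H−N); B is affine-linear in λ
3. Q is the midpoint of NJ ⇒ Q = (1/6, 1/6)
4. E is the midpoint of HQ ⇒ E = (1/12, 7/12)
5. C is the midpoint of HE ⇒ C = (1/24, 19/24)
Every point depending on B is an affine combination of B and λ-independent points, so each such coordinate is linear in λ; the λ² term in each signed area is a multiple of (H−N)×(H−N) = 0, so 2·[NQC] and 2·[JCB] are each linear in λ. Evaluating at λ=0 and λ=1:
  2·[NQC] = -1/8,   2·[JCB] = 7/24·λ − 1/4
So [NQC]:[JCB] = (-1/8) / (7/24·λ − 1/4). Setting this equal to 1/9:
  -1/8 = 1/9·(7/24·λ − 1/4)  ⇒  λ = -3
Then r = λ/(1−λ) = (-3)/(4) = -3/4. Check: with r = -3/4, B = (4/3, -5/3) and [NQC]:[JCB] = 1/9 as required.

r = -3/4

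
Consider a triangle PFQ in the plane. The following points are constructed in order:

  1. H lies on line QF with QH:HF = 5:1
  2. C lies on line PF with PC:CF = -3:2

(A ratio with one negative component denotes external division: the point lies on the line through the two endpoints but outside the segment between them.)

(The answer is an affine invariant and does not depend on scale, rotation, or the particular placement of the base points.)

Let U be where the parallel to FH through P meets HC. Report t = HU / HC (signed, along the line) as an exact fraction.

Choose coordinates P = (0, 0), F = (1, 0), Q = (0, 1).
1. H lies on line QF with QH:HF = 5:1 ⇒ H = (5/6, 1/6)
2. C lies on line PF with PC:CF = -3:2 ⇒ C = (3, 0)
through P parallel to FH: direction (-1/6, 1/6); meets HC at U = (-1/4, 1/4)
U = H + t·(C−H) with t = -1/2

t = -1/2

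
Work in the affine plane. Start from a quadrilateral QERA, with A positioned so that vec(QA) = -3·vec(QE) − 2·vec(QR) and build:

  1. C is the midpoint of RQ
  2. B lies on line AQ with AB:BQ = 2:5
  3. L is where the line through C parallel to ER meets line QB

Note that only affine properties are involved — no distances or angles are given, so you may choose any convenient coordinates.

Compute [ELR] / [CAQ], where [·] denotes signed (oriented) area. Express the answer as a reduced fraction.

[ELR]:[CAQ] = -1/3

Work in coordinates with Q = (0, 0), E = (1, 0), R = (0, 1), A = (-3, -2).
1. C is the midpoint of RQ ⇒ C = (0, 1/2)
2. B lies on line AQ with AB:BQ = 2:5 ⇒ B = (-15/7, -10/7)
3. L is where the line through C parallel to ER meets line QB ⇒ L = (3/10, 1/5)
2·[ELR] = -1/2, 2·[CAQ] = 3/2
[ELR]:[CAQ] = -1/2:3/2 = -1/3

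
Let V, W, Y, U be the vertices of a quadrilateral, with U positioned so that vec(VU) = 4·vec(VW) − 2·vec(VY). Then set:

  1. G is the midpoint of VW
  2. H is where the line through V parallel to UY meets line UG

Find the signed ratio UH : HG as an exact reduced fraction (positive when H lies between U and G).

UH:HG = -8/3

Assign V = (0, 0), W = (1, 0), Y = (0, 1), U = (4, -2) — the answer is frame-independent, so this choice is without loss of generality.
1. G is the midpoint of VW ⇒ G = (1/2, 0)
2. H is where the line through V parallel to UY meets line UG ⇒ H = (-8/5, 6/5)
H = U + t·(G−U) with t = 8/5, so UH:HG = t:(1−t) = 8/5:-3/5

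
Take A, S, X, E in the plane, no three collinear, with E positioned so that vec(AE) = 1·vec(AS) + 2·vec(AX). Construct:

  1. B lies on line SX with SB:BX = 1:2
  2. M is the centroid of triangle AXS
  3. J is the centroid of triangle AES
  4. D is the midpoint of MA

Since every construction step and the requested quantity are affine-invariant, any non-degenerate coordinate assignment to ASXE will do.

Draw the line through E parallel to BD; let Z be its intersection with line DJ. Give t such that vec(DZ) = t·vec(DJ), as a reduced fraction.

t = 14/3

Set A = (0, 0), S = (1, 0), X = (0, 1), E = (1, 2); any affine frame gives the same invariant.
1. B lies on line SX with SB:BX = 1:2 ⇒ B = (2/3, 1/3)
2. M is the centroid of triangle AXS ⇒ M = (1/3, 1/3)
3. J is the centroid of triangle AES ⇒ J = (2/3, 2/3)
4. D is the midpoint of MA ⇒ D = (1/6, 1/6)
through E parallel to BD: direction (-1/2, -1/6); meets DJ at Z = (5/2, 5/2)
Z = D + t·(J−D) with t = 14/3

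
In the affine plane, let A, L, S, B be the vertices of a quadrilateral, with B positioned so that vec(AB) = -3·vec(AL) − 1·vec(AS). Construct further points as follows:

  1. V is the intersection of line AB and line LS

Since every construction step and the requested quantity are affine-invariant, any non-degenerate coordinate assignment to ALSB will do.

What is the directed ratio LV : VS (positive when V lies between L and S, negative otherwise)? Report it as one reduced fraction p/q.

LV:VS = 1/3

Set A = (0, 0), L = (1, 0), S = (0, 1), B = (-3, -1); any affine frame gives the same invariant.
1. V is the intersection of line AB and line LS ⇒ V = (3/4, 1/4)
V = L + t·(S−L) with t = 1/4, so LV:VS = t:(1−t) = 1/4:3/4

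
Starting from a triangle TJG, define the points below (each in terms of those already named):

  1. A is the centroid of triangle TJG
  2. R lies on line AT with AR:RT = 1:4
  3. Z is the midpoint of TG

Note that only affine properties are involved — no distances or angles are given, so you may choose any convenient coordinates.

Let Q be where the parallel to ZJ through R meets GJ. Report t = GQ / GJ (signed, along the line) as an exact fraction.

t = 6/5

Work in coordinates with T = (0, 0), J = (1, 0), G = (0, 1).
1. A is the centroid of triangle TJG ⇒ A = (1/3, 1/3)
2. R lies on line AT with AR:RT = 1:4 ⇒ R = (4/15, 4/15)
3. Z is the midpoint of TG ⇒ Z = (0, 1/2)
through R parallel to ZJ: direction (1, -1/2); meets GJ at Q = (6/5, -1/5)
Q = G + t·(J−G) with t = 6/5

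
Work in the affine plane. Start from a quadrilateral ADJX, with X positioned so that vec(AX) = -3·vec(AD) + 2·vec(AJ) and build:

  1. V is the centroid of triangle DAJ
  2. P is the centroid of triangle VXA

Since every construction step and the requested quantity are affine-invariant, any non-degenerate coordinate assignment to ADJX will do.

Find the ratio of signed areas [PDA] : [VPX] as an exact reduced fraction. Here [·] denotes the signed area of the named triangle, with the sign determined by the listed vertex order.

[PDA]:[VPX] = 7/5

Choose coordinates A = (0, 0), D = (1, 0), J = (0, 1), X = (-3, 2).
1. V is the centroid of triangle DAJ ⇒ V = (1/3, 1/3)
2. P is the centroid of triangle VXA ⇒ P = (-8/9, 7/9)
2·[PDA] = -7/9, 2·[VPX] = -5/9
[PDA]:[VPX] = -7/9:-5/9 = 7/5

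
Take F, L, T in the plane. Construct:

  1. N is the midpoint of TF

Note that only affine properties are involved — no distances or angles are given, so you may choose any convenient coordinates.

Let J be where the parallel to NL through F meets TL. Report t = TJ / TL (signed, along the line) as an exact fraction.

Choose coordinates F = (0, 0), L = (1, 0), T = (0, 1).
1. N is the midpoint of TF ⇒ N = (0, 1/2)
through F parallel to NL: direction (1, -1/2); meets TL at J = (2, -1)
J = T + t·(L−T) with t = 2

t = 2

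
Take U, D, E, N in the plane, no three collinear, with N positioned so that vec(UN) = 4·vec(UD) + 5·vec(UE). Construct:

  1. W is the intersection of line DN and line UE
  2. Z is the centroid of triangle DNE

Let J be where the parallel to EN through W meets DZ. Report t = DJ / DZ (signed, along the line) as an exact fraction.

Work in coordinates with U = (0, 0), D = (1, 0), E = (0, 1), N = (4, 5).
1. W is the intersection of line DN and line UE ⇒ W = (0, -5/3)
2. Z is the centroid of triangle DNE ⇒ Z = (5/3, 2)
through W parallel to EN: direction (4, 4); meets DZ at J = (2/3, -1)
J = D + t·(Z−D) with t = -1/2

t = -1/2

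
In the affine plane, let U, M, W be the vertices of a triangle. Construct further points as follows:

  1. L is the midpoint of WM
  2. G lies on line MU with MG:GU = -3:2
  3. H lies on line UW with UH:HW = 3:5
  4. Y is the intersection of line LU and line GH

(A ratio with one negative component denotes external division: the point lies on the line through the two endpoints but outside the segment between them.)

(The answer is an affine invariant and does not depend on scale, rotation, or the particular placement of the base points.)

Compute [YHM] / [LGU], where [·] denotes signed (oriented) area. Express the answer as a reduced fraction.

[YHM]:[LGU] = 27/104

Assign U = (0, 0), M = (1, 0), W = (0, 1) — the answer is frame-independent, so this choice is without loss of generality.
1. L is the midpoint of WM ⇒ L = (1/2, 1/2)
2. G lies on line MU with MG:GU = -3:2 ⇒ G = (-2, 0)
3. H lies on line UW with UH:HW = 3:5 ⇒ H = (0, 3/8)
4. Y is the intersection of line LU and line GH ⇒ Y = (6/13, 6/13)
2·[YHM] = 27/104, 2·[LGU] = 1
[YHM]:[LGU] = 27/104:1 = 27/104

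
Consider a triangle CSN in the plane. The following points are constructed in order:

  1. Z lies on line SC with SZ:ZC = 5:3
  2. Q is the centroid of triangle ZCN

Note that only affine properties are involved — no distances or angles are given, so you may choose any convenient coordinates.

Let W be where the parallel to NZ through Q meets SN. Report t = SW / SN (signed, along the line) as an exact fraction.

Choose coordinates C = (0, 0), S = (1, 0), N = (0, 1).
1. Z lies on line SC with SZ:ZC = 5:3 ⇒ Z = (3/8, 0)
2. Q is the centroid of triangle ZCN ⇒ Q = (1/8, 1/3)
through Q parallel to NZ: direction (3/8, -1); meets SN at W = (-1/5, 6/5)
W = S + t·(N−S) with t = 6/5

t = 6/5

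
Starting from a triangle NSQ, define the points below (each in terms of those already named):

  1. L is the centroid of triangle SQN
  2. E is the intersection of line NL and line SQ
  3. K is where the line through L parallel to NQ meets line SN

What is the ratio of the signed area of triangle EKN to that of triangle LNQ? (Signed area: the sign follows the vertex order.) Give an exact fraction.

[EKN]:[LNQ] = 1/2

Assign N = (0, 0), S = (1, 0), Q = (0, 1) — the answer is frame-independent, so this choice is without loss of generality.
1. L is the centroid of triangle SQN ⇒ L = (1/3, 1/3)
2. E is the intersection of line NL and line SQ ⇒ E = (1/2, 1/2)
3. K is where the line through L parallel to NQ meets line SN ⇒ K = (1/3, 0)
2·[EKN] = -1/6, 2·[LNQ] = -1/3
[EKN]:[LNQ] = -1/6:-1/3 = 1/2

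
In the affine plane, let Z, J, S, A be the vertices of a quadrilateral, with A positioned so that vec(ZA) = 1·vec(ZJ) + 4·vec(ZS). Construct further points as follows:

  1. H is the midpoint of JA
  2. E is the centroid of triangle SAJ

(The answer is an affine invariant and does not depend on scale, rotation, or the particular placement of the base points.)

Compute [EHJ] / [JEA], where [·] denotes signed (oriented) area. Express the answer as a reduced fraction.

Work in coordinates with Z = (0, 0), J = (1, 0), S = (0, 1), A = (1, 4).
1. H is the midpoint of JA ⇒ H = (1, 2)
2. E is the centroid of triangle SAJ ⇒ E = (2/3, 5/3)
2·[EHJ] = -2/3, 2·[JEA] = -4/3
[EHJ]:[JEA] = -2/3:-4/3 = 1/2

[EHJ]:[JEA] = 1/2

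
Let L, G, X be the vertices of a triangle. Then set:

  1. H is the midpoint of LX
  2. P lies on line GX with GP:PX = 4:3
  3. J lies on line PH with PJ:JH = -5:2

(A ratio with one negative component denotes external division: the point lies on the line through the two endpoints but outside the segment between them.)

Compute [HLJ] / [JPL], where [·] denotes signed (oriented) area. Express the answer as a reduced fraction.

[HLJ]:[JPL] = 2/5

Choose coordinates L = (0, 0), G = (1, 0), X = (0, 1).
1. H is the midpoint of LX ⇒ H = (0, 1/2)
2. P lies on line GX with GP:PX = 4:3 ⇒ P = (3/7, 4/7)
3. J lies on line PH with PJ:JH = -5:2 ⇒ J = (-2/7, 19/42)
2·[HLJ] = -1/7, 2·[JPL] = -5/14
[HLJ]:[JPL] = -1/7:-5/14 = 2/5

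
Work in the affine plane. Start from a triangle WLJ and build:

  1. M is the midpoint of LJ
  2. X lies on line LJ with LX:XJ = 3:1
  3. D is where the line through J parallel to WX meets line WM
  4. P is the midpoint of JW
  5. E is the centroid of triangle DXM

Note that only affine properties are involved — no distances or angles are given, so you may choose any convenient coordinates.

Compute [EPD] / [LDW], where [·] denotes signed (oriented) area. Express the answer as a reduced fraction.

[EPD]:[LDW] = -5/12

Work in coordinates with W = (0, 0), L = (1, 0), J = (0, 1).
1. M is the midpoint of LJ ⇒ M = (1/2, 1/2)
2. X lies on line LJ with LX:XJ = 3:1 ⇒ X = (1/4, 3/4)
3. D is where the line through J parallel to WX meets line WM ⇒ D = (-1/2, -1/2)
4. P is the midpoint of JW ⇒ P = (0, 1/2)
5. E is the centroid of triangle DXM ⇒ E = (1/12, 1/4)
2·[EPD] = 5/24, 2·[LDW] = -1/2
[EPD]:[LDW] = 5/24:-1/2 = -5/12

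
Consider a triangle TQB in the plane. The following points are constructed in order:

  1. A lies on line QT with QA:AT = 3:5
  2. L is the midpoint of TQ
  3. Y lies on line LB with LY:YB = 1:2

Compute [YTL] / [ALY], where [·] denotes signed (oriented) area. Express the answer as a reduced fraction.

[YTL]:[ALY] = -4

Work in coordinates with T = (0, 0), Q = (1, 0), B = (0, 1).
1. A lies on line QT with QA:AT = 3:5 ⇒ A = (5/8, 0)
2. L is the midpoint of TQ ⇒ L = (1/2, 0)
3. Y lies on line LB with LY:YB = 1:2 ⇒ Y = (1/3, 1/3)
2·[YTL] = 1/6, 2·[ALY] = -1/24
[YTL]:[ALY] = 1/6:-1/24 = -4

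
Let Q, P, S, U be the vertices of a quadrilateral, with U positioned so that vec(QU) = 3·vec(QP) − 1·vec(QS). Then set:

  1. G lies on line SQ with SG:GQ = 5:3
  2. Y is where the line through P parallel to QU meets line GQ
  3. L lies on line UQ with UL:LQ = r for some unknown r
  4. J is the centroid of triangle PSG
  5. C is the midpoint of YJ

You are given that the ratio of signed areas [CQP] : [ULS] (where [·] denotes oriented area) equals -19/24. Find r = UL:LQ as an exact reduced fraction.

Choose coordinates Q = (0, 0), P = (1, 0), S = (0, 1), U = (3, -1).
1. G lies on line SQ with SG:GQ = 5:3 ⇒ G = (0, 3/8)
2. Y is where the line through P parallel to QU meets line GQ ⇒ Y = (0, 1/3)
3. With UL:LQ = r, write λ = r/(r+1) so L = U + λ·(Q−U); L is affine-linear in λ
4. J is the centroid of triangle PSG ⇒ J = (1/3, 11/24)
5. C is the midpoint of YJ ⇒ C = (1/6, 19/48)
Every point depending on L is an affine combination of L and λ-independent points, so each such coordinate is linear in λ; the λ² term in each signed area is a multiple of (Q−U)×(Q−U) = 0, so 2·[CQP] and 2·[ULS] are each linear in λ. Evaluating at λ=0 and λ=1:
  2·[CQP] = 19/48,   2·[ULS] = -3·λ
So [CQP]:[ULS] = (19/48) / (-3·λ). Setting this equal to -19/24:
  19/48 = -19/24·(-3·λ)  ⇒  λ = 1/6
Then r = λ/(1−λ) = (1/6)/(5/6) = 1/5. Check: with r = 1/5, L = (5/2, -5/6) and [CQP]:[ULS] = -19/24 as required.

r = 1/5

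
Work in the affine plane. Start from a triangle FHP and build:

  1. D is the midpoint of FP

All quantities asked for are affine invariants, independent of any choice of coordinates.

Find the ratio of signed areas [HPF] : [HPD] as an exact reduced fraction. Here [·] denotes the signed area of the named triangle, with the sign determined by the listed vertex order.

[HPF]:[HPD] = 2

Choose coordinates F = (0, 0), H = (1, 0), P = (0, 1).
1. D is the midpoint of FP ⇒ D = (0, 1/2)
2·[HPF] = 1, 2·[HPD] = 1/2
[HPF]:[HPD] = 1:1/2 = 2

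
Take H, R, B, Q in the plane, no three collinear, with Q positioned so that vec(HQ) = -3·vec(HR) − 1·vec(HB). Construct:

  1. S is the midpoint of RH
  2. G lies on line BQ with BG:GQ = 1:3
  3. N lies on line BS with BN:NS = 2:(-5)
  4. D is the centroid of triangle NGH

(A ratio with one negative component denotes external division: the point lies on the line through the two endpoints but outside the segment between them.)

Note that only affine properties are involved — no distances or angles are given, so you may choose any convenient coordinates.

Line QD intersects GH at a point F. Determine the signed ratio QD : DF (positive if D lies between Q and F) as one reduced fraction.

QD:DF = -94/13

Choose coordinates H = (0, 0), R = (1, 0), B = (0, 1), Q = (-3, -1).
1. S is the midpoint of RH ⇒ S = (1/2, 0)
2. G lies on line BQ with BG:GQ = 1:3 ⇒ G = (-3/4, 1/2)
3. N lies on line BS with BN:NS = 2:(-5) ⇒ N = (-1/3, 5/3)
4. D is the centroid of triangle NGH ⇒ D = (-13/36, 13/18)
line QD meets GH at F = (-273/376, 91/188)
D = Q + t·(F−Q) with t = 94/81, so QD:DF = 94/81:-13/81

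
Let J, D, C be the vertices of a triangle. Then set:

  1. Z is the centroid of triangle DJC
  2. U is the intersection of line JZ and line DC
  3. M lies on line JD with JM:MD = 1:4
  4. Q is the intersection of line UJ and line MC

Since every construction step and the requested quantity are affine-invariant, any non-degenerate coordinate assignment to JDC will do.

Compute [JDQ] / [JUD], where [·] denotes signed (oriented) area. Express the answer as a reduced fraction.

[JDQ]:[JUD] = -1/3

Work in coordinates with J = (0, 0), D = (1, 0), C = (0, 1).
1. Z is the centroid of triangle DJC ⇒ Z = (1/3, 1/3)
2. U is the intersection of line JZ and line DC ⇒ U = (1/2, 1/2)
3. M lies on line JD with JM:MD = 1:4 ⇒ M = (1/5, 0)
4. Q is the intersection of line UJ and line MC ⇒ Q = (1/6, 1/6)
2·[JDQ] = 1/6, 2·[JUD] = -1/2
[JDQ]:[JUD] = 1/6:-1/2 = -1/3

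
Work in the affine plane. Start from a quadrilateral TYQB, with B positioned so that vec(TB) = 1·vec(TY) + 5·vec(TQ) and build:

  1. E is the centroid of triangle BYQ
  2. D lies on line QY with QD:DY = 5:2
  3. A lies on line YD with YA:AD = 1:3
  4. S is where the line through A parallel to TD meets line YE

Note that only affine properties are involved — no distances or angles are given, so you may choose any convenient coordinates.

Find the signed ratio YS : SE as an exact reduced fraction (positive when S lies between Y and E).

YS:SE = 3/61

Work in coordinates with T = (0, 0), Y = (1, 0), Q = (0, 1), B = (1, 5).
1. E is the centroid of triangle BYQ ⇒ E = (2/3, 2)
2. D lies on line QY with QD:DY = 5:2 ⇒ D = (5/7, 2/7)
3. A lies on line YD with YA:AD = 1:3 ⇒ A = (13/14, 1/14)
4. S is where the line through A parallel to TD meets line YE ⇒ S = (63/64, 3/32)
S = Y + t·(E−Y) with t = 3/64, so YS:SE = t:(1−t) = 3/64:61/64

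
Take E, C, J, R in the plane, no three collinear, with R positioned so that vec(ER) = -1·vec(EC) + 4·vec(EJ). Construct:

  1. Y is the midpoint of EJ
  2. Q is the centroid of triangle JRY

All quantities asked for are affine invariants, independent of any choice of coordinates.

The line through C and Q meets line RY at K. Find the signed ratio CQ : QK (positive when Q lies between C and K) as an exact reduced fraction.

Set E = (0, 0), C = (1, 0), J = (0, 1), R = (-1, 4); any affine frame gives the same invariant.
1. Y is the midpoint of EJ ⇒ Y = (0, 1/2)
2. Q is the centroid of triangle JRY ⇒ Q = (-1/3, 11/6)
line CQ meets RY at K = (-7/17, 33/17)
Q = C + t·(K−C) with t = 17/18, so CQ:QK = 17/18:1/18

CQ:QK = 17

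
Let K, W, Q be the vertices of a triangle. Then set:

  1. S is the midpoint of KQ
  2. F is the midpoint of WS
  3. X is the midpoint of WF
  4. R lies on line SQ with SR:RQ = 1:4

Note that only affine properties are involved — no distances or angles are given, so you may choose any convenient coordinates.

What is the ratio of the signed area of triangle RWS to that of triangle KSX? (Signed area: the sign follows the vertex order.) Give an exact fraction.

[RWS]:[KSX] = 4/15

Work in coordinates with K = (0, 0), W = (1, 0), Q = (0, 1).
1. S is the midpoint of KQ ⇒ S = (0, 1/2)
2. F is the midpoint of WS ⇒ F = (1/2, 1/4)
3. X is the midpoint of WF ⇒ X = (3/4, 1/8)
4. R lies on line SQ with SR:RQ = 1:4 ⇒ R = (0, 3/5)
2·[RWS] = -1/10, 2·[KSX] = -3/8
[RWS]:[KSX] = -1/10:-3/8 = 4/15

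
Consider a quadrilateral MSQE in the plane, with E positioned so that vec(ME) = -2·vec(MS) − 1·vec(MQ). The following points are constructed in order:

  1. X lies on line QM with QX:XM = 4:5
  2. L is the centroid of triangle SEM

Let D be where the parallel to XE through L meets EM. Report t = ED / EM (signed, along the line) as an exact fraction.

Choose coordinates M = (0, 0), S = (1, 0), Q = (0, 1), E = (-2, -1).
1. X lies on line QM with QX:XM = 4:5 ⇒ X = (0, 5/9)
2. L is the centroid of triangle SEM ⇒ L = (-1/3, -1/3)
through L parallel to XE: direction (-2, -14/9); meets EM at D = (4/15, 2/15)
D = E + t·(M−E) with t = 17/15

t = 17/15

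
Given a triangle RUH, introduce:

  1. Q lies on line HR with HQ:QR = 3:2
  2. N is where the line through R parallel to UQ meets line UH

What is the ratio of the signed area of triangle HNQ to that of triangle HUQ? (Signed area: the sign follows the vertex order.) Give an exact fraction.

[HNQ]:[HUQ] = 5/3

Set R = (0, 0), U = (1, 0), H = (0, 1); any affine frame gives the same invariant.
1. Q lies on line HR with HQ:QR = 3:2 ⇒ Q = (0, 2/5)
2. N is where the line through R parallel to UQ meets line UH ⇒ N = (5/3, -2/3)
2·[HNQ] = -1, 2·[HUQ] = -3/5
[HNQ]:[HUQ] = -1:-3/5 = 5/3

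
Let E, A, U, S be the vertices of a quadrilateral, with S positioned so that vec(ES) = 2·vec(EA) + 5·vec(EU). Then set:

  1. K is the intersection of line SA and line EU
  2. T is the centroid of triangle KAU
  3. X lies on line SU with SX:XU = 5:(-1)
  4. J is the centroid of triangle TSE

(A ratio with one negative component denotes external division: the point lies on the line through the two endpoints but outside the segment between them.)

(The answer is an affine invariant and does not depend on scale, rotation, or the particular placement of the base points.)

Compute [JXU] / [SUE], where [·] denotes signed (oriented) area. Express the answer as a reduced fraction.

Set E = (0, 0), A = (1, 0), U = (0, 1), S = (2, 5); any affine frame gives the same invariant.
1. K is the intersection of line SA and line EU ⇒ K = (0, -5)
2. T is the centroid of triangle KAU ⇒ T = (1/3, -4/3)
3. X lies on line SU with SX:XU = 5:(-1) ⇒ X = (-1/2, 0)
4. J is the centroid of triangle TSE ⇒ J = (7/9, 11/9)
2·[JXU] = -2/3, 2·[SUE] = 2
[JXU]:[SUE] = -2/3:2 = -1/3

[JXU]:[SUE] = -1/3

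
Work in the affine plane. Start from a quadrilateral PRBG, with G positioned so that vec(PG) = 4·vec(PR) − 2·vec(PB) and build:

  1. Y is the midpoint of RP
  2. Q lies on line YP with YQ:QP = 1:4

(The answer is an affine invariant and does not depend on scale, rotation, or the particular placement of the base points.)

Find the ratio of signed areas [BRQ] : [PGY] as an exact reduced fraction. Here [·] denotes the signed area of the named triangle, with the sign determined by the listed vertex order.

Assign P = (0, 0), R = (1, 0), B = (0, 1), G = (4, -2) — the answer is frame-independent, so this choice is without loss of generality.
1. Y is the midpoint of RP ⇒ Y = (1/2, 0)
2. Q lies on line YP with YQ:QP = 1:4 ⇒ Q = (2/5, 0)
2·[BRQ] = -3/5, 2·[PGY] = 1
[BRQ]:[PGY] = -3/5:1 = -3/5

[BRQ]:[PGY] = -3/5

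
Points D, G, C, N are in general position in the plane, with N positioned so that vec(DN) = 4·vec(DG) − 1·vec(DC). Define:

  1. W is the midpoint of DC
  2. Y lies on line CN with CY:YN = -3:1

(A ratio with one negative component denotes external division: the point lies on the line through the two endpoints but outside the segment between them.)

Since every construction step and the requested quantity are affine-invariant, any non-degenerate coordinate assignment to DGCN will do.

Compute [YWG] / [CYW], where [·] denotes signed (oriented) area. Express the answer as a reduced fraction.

[YWG]:[CYW] = -1/6

Choose coordinates D = (0, 0), G = (1, 0), C = (0, 1), N = (4, -1).
1. W is the midpoint of DC ⇒ W = (0, 1/2)
2. Y lies on line CN with CY:YN = -3:1 ⇒ Y = (6, -2)
2·[YWG] = 1/2, 2·[CYW] = -3
[YWG]:[CYW] = 1/2:-3 = -1/6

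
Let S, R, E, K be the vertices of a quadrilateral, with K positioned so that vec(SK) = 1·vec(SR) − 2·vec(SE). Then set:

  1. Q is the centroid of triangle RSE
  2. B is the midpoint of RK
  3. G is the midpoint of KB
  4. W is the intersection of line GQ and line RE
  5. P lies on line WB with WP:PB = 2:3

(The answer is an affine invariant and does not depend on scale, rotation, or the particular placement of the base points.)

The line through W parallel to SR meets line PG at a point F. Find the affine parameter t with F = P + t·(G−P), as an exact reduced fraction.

Assign S = (0, 0), R = (1, 0), E = (0, 1), K = (1, -2) — the answer is frame-independent, so this choice is without loss of generality.
1. Q is the centroid of triangle RSE ⇒ Q = (1/3, 1/3)
2. B is the midpoint of RK ⇒ B = (1, -1)
3. G is the midpoint of KB ⇒ G = (1, -3/2)
4. W is the intersection of line GQ and line RE ⇒ W = (1/7, 6/7)
5. P lies on line WB with WP:PB = 2:3 ⇒ P = (17/35, 4/35)
through W parallel to SR: direction (1, 0); meets PG at F = (197/791, 6/7)
F = P + t·(G−P) with t = -52/113

t = -52/113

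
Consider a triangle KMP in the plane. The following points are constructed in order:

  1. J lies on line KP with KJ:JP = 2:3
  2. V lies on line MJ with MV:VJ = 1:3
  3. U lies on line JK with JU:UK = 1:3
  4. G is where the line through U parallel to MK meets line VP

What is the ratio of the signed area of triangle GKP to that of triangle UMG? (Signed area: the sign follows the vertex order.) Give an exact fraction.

Assign K = (0, 0), M = (1, 0), P = (0, 1) — the answer is frame-independent, so this choice is without loss of generality.
1. J lies on line KP with KJ:JP = 2:3 ⇒ J = (0, 2/5)
2. V lies on line MJ with MV:VJ = 1:3 ⇒ V = (3/4, 1/10)
3. U lies on line JK with JU:UK = 1:3 ⇒ U = (0, 3/10)
4. G is where the line through U parallel to MK meets line VP ⇒ G = (7/12, 3/10)
2·[GKP] = -7/12, 2·[UMG] = 7/40
[GKP]:[UMG] = -7/12:7/40 = -10/3

[GKP]:[UMG] = -10/3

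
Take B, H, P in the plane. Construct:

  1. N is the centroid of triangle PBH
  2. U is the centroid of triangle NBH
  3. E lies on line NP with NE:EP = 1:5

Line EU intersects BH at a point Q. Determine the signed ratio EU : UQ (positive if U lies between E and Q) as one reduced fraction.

Choose coordinates B = (0, 0), H = (1, 0), P = (0, 1).
1. N is the centroid of triangle PBH ⇒ N = (1/3, 1/3)
2. U is the centroid of triangle NBH ⇒ U = (4/9, 1/9)
3. E lies on line NP with NE:EP = 1:5 ⇒ E = (5/18, 4/9)
line EU meets BH at Q = (1/2, 0)
U = E + t·(Q−E) with t = 3/4, so EU:UQ = 3/4:1/4

EU:UQ = 3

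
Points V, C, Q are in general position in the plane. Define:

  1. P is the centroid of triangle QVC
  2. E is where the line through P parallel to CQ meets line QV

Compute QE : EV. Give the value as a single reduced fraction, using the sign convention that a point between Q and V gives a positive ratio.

QE:EV = 1/2

Assign V = (0, 0), C = (1, 0), Q = (0, 1) — the answer is frame-independent, so this choice is without loss of generality.
1. P is the centroid of triangle QVC ⇒ P = (1/3, 1/3)
2. E is where the line through P parallel to CQ meets line QV ⇒ E = (0, 2/3)
E = Q + t·(V−Q) with t = 1/3, so QE:EV = t:(1−t) = 1/3:2/3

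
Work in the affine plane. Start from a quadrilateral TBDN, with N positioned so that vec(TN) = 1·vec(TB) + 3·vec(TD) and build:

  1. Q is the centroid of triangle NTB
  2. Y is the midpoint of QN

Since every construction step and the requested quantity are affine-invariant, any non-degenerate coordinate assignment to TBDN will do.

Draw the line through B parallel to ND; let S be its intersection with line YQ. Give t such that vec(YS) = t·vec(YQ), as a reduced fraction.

t = 7/2

Work in coordinates with T = (0, 0), B = (1, 0), D = (0, 1), N = (1, 3).
1. Q is the centroid of triangle NTB ⇒ Q = (2/3, 1)
2. Y is the midpoint of QN ⇒ Y = (5/6, 2)
through B parallel to ND: direction (-1, -2); meets YQ at S = (1/4, -3/2)
S = Y + t·(Q−Y) with t = 7/2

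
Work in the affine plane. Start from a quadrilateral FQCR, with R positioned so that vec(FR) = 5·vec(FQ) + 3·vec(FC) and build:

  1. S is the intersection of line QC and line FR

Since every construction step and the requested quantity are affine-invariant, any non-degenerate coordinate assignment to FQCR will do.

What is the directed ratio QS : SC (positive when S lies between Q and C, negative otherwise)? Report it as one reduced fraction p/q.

QS:SC = 3/5

Work in coordinates with F = (0, 0), Q = (1, 0), C = (0, 1), R = (5, 3).
1. S is the intersection of line QC and line FR ⇒ S = (5/8, 3/8)
S = Q + t·(C−Q) with t = 3/8, so QS:SC = t:(1−t) = 3/8:5/8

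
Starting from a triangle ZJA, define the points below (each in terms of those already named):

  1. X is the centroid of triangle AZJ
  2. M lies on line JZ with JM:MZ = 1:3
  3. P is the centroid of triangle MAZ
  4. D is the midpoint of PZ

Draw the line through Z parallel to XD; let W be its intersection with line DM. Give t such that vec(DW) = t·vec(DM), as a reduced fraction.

Work in coordinates with Z = (0, 0), J = (1, 0), A = (0, 1).
1. X is the centroid of triangle AZJ ⇒ X = (1/3, 1/3)
2. M lies on line JZ with JM:MZ = 1:3 ⇒ M = (3/4, 0)
3. P is the centroid of triangle MAZ ⇒ P = (1/4, 1/3)
4. D is the midpoint of PZ ⇒ D = (1/8, 1/6)
through Z parallel to XD: direction (-5/24, -1/6); meets DM at W = (3/16, 3/20)
W = D + t·(M−D) with t = 1/10

t = 1/10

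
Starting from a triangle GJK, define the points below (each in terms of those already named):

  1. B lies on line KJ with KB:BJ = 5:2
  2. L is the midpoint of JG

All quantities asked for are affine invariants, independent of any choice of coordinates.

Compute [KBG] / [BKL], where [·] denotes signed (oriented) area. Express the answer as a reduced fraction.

Work in coordinates with G = (0, 0), J = (1, 0), K = (0, 1).
1. B lies on line KJ with KB:BJ = 5:2 ⇒ B = (5/7, 2/7)
2. L is the midpoint of JG ⇒ L = (1/2, 0)
2·[KBG] = -5/7, 2·[BKL] = 5/14
[KBG]:[BKL] = -5/7:5/14 = -2

[KBG]:[BKL] = -2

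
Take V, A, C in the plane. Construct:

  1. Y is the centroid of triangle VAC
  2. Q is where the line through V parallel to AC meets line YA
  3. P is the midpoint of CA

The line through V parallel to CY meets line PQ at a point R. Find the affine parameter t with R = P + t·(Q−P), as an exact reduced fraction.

t = 3/5

Work in coordinates with V = (0, 0), A = (1, 0), C = (0, 1).
1. Y is the centroid of triangle VAC ⇒ Y = (1/3, 1/3)
2. Q is where the line through V parallel to AC meets line YA ⇒ Q = (-1, 1)
3. P is the midpoint of CA ⇒ P = (1/2, 1/2)
through V parallel to CY: direction (1/3, -2/3); meets PQ at R = (-2/5, 4/5)
R = P + t·(Q−P) with t = 3/5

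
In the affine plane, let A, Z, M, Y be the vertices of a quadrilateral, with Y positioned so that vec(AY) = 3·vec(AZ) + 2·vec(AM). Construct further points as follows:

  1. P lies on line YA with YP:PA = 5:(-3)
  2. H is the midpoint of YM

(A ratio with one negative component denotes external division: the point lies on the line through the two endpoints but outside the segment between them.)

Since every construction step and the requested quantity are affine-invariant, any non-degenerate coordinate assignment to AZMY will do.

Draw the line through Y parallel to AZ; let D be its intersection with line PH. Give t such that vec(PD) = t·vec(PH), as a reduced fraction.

Choose coordinates A = (0, 0), Z = (1, 0), M = (0, 1), Y = (3, 2).
1. P lies on line YA with YP:PA = 5:(-3) ⇒ P = (-9/2, -3)
2. H is the midpoint of YM ⇒ H = (3/2, 3/2)
through Y parallel to AZ: direction (1, 0); meets PH at D = (13/6, 2)
D = P + t·(H−P) with t = 10/9

t = 10/9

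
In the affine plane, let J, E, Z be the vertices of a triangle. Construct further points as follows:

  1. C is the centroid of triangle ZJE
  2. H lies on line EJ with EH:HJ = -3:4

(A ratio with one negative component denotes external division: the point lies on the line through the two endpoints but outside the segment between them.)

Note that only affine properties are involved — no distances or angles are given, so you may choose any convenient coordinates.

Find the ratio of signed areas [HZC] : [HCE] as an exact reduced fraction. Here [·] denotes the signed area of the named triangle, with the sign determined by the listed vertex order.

[HZC]:[HCE] = 7/3

Set J = (0, 0), E = (1, 0), Z = (0, 1); any affine frame gives the same invariant.
1. C is the centroid of triangle ZJE ⇒ C = (1/3, 1/3)
2. H lies on line EJ with EH:HJ = -3:4 ⇒ H = (4, 0)
2·[HZC] = 7/3, 2·[HCE] = 1
[HZC]:[HCE] = 7/3:1 = 7/3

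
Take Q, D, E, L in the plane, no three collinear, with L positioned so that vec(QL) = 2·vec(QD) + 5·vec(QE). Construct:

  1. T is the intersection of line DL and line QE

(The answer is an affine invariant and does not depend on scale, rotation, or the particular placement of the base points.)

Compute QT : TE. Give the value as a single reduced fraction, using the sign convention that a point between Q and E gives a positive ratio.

QT:TE = -5/6

Work in coordinates with Q = (0, 0), D = (1, 0), E = (0, 1), L = (2, 5).
1. T is the intersection of line DL and line QE ⇒ T = (0, -5)
T = Q + t·(E−Q) with t = -5, so QT:TE = t:(1−t) = -5:6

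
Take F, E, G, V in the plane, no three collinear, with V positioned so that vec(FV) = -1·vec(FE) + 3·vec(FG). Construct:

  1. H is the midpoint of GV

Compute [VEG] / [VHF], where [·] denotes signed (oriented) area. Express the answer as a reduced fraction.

[VEG]:[VHF] = 2

Work in coordinates with F = (0, 0), E = (1, 0), G = (0, 1), V = (-1, 3).
1. H is the midpoint of GV ⇒ H = (-1/2, 2)
2·[VEG] = -1, 2·[VHF] = -1/2
[VEG]:[VHF] = -1:-1/2 = 2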